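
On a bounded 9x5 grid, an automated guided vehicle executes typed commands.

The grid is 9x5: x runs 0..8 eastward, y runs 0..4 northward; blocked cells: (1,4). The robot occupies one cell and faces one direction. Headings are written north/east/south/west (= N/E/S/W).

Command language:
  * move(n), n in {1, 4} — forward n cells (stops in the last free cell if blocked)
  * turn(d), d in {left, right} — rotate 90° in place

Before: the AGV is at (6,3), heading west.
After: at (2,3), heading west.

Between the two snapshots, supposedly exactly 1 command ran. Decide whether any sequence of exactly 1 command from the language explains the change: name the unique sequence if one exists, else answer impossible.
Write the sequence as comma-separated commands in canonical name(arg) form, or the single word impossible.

move(4)

key: heading stays W — the single command does not turn
t0: at (6,3), heading west
1. move(4) → at (2,3), heading west
no other 1-command option fits: unique.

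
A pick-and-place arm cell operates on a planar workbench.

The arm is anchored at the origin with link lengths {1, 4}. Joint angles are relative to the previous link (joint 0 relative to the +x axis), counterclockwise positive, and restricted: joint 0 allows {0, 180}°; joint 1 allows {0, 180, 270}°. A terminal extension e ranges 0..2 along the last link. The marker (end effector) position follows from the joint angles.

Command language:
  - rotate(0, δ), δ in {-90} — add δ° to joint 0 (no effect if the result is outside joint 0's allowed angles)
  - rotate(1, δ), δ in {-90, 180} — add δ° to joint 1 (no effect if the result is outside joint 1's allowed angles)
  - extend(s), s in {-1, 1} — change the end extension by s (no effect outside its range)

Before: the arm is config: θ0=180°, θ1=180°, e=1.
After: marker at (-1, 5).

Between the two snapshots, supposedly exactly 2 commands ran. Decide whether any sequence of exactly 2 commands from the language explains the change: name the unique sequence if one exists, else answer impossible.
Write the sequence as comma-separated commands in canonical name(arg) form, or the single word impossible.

key: order matters: swapping rotate(1, 180) and rotate(1, -90) lands elsewhere
begin: config: θ0=180°, θ1=180°, e=1
t=1 rotate(1, 180) ⇒ config: θ0=180°, θ1=0°, e=1
t=2 rotate(1, -90) ⇒ config: θ0=180°, θ1=270°, e=1
all 25 alternatives checked — unique.

rotate(1, 180), rotate(1, -90)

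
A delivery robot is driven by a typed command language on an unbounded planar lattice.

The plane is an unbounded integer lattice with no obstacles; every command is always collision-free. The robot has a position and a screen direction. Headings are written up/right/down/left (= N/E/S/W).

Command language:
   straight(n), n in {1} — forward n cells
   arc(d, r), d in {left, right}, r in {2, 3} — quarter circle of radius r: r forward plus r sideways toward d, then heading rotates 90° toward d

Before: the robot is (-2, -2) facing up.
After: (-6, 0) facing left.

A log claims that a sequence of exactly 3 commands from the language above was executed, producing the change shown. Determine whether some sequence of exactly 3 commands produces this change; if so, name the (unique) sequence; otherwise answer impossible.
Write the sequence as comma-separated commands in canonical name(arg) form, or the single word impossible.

arc(left, 2), straight(1), straight(1)

key: position moved to (-6,0) AND the heading swung to W — translation plus rotation needed
begin: (-2, -2) facing up
[1] after arc(left, 2): (-4, 0) facing left
[2] after straight(1): (-5, 0) facing left
[3] after straight(1): (-6, 0) facing left
uniquely the one of 125 3-step routes that fits.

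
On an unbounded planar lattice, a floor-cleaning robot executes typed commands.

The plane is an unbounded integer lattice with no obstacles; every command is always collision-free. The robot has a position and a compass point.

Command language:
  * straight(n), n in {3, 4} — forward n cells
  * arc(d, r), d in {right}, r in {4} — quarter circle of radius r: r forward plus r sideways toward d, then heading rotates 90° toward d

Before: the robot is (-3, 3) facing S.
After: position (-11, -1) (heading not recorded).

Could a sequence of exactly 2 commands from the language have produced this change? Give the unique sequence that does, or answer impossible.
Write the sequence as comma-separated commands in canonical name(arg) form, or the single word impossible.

arc(right, 4), straight(4)

key: running straight(4) before arc(right, 4) would end elsewhere — order is forced
t0: (-3, 3) facing S
1. arc(right, 4) → (-7, -1) facing W
2. straight(4) → (-11, -1) facing W
all 9 alternatives checked — unique.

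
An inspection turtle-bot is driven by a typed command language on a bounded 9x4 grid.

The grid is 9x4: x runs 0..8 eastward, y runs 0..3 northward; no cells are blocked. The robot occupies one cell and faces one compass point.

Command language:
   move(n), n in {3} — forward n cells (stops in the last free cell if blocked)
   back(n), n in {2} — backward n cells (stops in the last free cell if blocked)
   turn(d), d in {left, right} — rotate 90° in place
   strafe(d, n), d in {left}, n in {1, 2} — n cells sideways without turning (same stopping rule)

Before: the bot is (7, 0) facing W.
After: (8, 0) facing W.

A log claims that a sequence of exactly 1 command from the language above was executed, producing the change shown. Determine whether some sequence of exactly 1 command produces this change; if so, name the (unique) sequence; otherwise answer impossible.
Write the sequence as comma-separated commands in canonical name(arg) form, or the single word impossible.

key: back(2) runs into the grid edge before its full distance
start: (7, 0) facing W
1. back(2) → (8, 0) facing W
no other 1-command option fits: unique.

back(2)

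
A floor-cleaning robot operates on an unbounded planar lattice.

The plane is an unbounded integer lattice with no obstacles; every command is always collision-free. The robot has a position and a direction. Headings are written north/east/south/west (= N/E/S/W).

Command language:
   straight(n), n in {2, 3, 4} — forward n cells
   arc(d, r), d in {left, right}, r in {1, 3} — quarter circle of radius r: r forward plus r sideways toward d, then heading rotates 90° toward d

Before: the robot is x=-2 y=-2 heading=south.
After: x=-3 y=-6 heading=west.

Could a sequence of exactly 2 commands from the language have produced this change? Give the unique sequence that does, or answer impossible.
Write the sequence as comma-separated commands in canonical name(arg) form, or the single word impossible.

key: cell and facing (now W) both changed — the 2 commands mix motion and turning
begin: x=-2 y=-2 heading=south
[1] after straight(3): x=-2 y=-5 heading=south
[2] after arc(right, 1): x=-3 y=-6 heading=west
uniquely the one of 49 2-step routes that fits.

straight(3), arc(right, 1)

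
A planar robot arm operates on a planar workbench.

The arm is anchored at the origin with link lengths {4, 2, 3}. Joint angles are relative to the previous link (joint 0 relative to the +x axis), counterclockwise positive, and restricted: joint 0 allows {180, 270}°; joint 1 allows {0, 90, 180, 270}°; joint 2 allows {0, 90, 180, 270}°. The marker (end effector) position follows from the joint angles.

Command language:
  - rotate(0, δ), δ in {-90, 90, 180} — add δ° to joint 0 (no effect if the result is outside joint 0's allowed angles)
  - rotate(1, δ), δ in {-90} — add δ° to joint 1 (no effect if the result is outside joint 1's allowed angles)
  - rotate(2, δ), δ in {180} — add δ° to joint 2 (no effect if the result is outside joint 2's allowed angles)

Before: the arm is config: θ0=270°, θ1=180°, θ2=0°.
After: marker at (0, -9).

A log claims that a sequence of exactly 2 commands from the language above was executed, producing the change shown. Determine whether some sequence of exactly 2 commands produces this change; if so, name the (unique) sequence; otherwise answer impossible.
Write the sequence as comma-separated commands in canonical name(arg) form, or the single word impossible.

initial: config: θ0=270°, θ1=180°, θ2=0°
t=1 rotate(1, -90) ⇒ config: θ0=270°, θ1=90°, θ2=0°
t=2 rotate(1, -90) ⇒ config: θ0=270°, θ1=0°, θ2=0°
uniquely the one of 25 2-step routes that fits.

rotate(1, -90), rotate(1, -90)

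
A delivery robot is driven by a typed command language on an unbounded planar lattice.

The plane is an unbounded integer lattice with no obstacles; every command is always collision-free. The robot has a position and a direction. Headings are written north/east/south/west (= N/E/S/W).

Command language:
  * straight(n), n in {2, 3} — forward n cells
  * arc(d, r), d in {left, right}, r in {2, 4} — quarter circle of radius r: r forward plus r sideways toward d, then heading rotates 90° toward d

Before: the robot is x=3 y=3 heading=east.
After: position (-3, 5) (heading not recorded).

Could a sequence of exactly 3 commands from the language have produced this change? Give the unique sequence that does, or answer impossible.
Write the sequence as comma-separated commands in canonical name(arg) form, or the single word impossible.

arc(left, 2), arc(left, 4), arc(left, 4)

key: running arc(left, 4) before arc(left, 2) would end elsewhere — order is forced
from: x=3 y=3 heading=east
step 1 (arc(left, 2)): x=5 y=5 heading=north
step 2 (arc(left, 4)): x=1 y=9 heading=west
step 3 (arc(left, 4)): x=-3 y=5 heading=south
all 216 alternatives checked — unique.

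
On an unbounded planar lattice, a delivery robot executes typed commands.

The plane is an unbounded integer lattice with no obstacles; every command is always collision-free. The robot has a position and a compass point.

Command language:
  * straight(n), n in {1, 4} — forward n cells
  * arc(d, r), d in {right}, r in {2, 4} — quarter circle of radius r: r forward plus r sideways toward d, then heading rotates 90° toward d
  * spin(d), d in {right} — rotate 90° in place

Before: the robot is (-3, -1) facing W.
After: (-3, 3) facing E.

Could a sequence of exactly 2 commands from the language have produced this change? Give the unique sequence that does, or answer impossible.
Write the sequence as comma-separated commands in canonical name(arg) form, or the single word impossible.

key: cell and facing (now E) both changed — the 2 commands mix motion and turning
from: (-3, -1) facing W
step 1 (arc(right, 2)): (-5, 1) facing N
step 2 (arc(right, 2)): (-3, 3) facing E
no other 2-command option fits: unique.

arc(right, 2), arc(right, 2)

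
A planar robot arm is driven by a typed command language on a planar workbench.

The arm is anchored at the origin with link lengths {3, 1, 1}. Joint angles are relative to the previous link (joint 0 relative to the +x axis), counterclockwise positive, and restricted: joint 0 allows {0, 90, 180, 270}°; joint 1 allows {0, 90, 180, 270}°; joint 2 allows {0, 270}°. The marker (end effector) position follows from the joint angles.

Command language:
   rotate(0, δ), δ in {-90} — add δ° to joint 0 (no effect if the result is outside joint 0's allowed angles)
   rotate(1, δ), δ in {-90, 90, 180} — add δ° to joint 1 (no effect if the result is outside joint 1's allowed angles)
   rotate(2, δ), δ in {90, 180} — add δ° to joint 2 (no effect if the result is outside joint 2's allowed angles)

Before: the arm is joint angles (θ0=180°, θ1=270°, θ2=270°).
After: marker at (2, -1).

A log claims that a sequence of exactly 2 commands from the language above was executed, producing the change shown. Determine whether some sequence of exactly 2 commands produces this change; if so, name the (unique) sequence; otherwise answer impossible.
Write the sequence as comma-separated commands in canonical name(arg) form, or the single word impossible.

rotate(0, -90), rotate(0, -90)

from: joint angles (θ0=180°, θ1=270°, θ2=270°)
[1] after rotate(0, -90): joint angles (θ0=90°, θ1=270°, θ2=270°)
[2] after rotate(0, -90): joint angles (θ0=0°, θ1=270°, θ2=270°)
all 36 alternatives checked — unique.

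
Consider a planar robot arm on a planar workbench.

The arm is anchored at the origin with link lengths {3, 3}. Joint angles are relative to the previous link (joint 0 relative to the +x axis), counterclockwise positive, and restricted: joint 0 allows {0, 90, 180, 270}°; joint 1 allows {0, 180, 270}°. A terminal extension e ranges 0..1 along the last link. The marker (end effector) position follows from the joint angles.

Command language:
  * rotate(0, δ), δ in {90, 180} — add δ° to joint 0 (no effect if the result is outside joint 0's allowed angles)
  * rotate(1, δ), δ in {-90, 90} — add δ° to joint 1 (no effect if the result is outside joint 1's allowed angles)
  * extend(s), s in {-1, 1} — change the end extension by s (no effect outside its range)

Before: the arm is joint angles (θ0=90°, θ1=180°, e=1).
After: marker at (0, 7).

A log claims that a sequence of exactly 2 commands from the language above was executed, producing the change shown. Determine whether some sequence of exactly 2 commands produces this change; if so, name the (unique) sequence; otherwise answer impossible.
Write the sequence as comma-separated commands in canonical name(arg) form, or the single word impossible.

rotate(1, 90), rotate(1, 90)

start: joint angles (θ0=90°, θ1=180°, e=1)
1. rotate(1, 90) → joint angles (θ0=90°, θ1=270°, e=1)
2. rotate(1, 90) → joint angles (θ0=90°, θ1=0°, e=1)
uniquely the one of 36 2-step routes that fits.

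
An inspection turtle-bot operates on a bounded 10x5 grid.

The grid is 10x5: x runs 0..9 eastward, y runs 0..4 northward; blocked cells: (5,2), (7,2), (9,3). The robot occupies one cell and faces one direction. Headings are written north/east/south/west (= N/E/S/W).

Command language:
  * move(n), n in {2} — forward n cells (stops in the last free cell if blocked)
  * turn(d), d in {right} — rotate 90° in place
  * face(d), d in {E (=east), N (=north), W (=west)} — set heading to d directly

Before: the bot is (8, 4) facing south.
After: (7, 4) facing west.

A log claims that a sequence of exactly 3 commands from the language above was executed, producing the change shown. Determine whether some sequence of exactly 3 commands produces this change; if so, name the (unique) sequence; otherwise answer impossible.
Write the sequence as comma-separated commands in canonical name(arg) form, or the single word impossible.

every 3-command combo misses the target.

impossible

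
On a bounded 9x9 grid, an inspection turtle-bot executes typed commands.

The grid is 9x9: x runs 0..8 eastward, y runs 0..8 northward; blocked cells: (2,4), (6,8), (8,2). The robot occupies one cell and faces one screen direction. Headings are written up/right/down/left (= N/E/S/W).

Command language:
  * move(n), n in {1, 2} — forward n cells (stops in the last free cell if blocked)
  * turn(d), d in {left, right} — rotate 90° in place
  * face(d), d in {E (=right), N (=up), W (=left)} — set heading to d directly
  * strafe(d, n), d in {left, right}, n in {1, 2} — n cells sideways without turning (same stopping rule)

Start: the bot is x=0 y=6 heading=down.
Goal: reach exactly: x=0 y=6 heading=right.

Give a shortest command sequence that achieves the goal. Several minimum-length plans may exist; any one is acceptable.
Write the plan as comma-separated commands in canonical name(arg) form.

face(E)

start: x=0 y=6 heading=down
[1] after face(E): x=0 y=6 heading=right
shorter routes all fall short; 1 is best.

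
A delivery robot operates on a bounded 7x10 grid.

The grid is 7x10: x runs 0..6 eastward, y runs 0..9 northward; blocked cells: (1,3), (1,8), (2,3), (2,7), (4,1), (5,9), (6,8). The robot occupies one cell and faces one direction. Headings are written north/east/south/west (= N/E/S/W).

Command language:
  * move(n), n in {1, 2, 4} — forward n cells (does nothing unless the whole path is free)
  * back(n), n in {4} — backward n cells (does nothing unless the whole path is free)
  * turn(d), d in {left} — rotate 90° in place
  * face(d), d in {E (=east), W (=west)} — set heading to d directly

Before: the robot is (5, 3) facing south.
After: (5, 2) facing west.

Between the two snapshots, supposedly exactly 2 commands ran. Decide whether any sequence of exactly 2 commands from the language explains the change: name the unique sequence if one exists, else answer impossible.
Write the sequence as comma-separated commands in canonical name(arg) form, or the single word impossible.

move(1), face(W)

key: running face(W) before move(1) would end elsewhere — order is forced
initial: (5, 3) facing south
[1] after move(1): (5, 2) facing south
[2] after face(W): (5, 2) facing west
no other 2-command option fits: unique.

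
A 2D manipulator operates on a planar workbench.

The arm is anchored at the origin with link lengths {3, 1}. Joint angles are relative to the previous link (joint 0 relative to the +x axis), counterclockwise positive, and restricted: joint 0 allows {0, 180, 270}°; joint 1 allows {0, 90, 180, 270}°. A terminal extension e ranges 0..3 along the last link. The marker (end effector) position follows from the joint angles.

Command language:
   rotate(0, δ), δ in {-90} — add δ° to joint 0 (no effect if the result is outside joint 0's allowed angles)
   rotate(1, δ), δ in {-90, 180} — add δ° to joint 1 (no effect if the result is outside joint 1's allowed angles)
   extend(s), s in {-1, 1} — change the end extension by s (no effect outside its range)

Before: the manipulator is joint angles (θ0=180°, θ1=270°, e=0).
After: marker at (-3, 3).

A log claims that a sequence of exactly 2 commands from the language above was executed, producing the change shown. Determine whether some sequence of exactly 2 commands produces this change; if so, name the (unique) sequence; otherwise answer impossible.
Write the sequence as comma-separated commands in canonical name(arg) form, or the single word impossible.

initial: joint angles (θ0=180°, θ1=270°, e=0)
step 1 (extend(1)): joint angles (θ0=180°, θ1=270°, e=1)
step 2 (extend(1)): joint angles (θ0=180°, θ1=270°, e=2)
uniquely the one of 25 2-step routes that fits.

extend(1), extend(1)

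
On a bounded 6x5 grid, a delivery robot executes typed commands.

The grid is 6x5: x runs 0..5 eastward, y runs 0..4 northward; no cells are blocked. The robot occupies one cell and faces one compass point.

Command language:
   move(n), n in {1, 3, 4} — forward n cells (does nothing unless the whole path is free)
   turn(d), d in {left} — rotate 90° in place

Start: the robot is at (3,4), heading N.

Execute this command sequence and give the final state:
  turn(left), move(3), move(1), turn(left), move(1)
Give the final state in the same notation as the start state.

begin: at (3,4), heading N
1. turn(left) → at (3,4), heading W
2. move(3) → at (0,4), heading W
3. move(1) → at (0,4), heading W
4. turn(left) → at (0,4), heading S
5. move(1) → at (0,3), heading S

at (0,3), heading S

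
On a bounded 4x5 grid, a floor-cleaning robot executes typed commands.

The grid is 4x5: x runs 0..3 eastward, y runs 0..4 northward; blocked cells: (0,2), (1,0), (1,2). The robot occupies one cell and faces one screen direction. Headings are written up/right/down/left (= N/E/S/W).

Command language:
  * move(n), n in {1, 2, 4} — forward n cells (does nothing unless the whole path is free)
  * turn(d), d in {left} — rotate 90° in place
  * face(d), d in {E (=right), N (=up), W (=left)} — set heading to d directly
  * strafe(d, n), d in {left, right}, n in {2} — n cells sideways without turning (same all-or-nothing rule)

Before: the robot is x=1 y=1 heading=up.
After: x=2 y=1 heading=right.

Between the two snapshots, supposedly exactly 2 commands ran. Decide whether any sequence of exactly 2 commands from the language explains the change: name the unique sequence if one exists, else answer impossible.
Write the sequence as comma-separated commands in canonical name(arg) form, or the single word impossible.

face(E), move(1)

key: order matters: swapping face(E) and move(1) lands elsewhere
from: x=1 y=1 heading=up
[1] after face(E): x=1 y=1 heading=right
[2] after move(1): x=2 y=1 heading=right
no rival 2-sequence matches.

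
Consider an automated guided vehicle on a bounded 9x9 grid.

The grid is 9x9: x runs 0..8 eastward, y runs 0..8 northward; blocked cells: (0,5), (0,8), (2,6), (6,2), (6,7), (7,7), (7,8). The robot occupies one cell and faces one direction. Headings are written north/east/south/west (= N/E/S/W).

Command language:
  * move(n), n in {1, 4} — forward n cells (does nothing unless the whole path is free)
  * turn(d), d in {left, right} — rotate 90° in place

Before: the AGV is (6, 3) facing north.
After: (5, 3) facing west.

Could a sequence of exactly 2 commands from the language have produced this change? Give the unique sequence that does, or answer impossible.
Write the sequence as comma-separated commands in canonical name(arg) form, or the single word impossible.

key: running move(1) before turn(left) would end elsewhere — order is forced
initial: (6, 3) facing north
[1] after turn(left): (6, 3) facing west
[2] after move(1): (5, 3) facing west
no rival 2-sequence matches.

turn(left), move(1)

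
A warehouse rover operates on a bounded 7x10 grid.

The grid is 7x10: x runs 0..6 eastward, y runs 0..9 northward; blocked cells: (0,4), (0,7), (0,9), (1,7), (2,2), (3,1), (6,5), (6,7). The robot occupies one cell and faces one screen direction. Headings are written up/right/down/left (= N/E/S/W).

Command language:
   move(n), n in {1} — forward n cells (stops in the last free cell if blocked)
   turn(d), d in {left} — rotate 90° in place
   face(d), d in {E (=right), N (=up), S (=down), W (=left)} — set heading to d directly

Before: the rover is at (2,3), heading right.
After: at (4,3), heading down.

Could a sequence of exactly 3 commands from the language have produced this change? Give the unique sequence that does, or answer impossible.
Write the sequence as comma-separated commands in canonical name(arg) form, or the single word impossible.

key: running face(S) before move(1) would end elsewhere — order is forced
from: at (2,3), heading right
[1] after move(1): at (3,3), heading right
[2] after move(1): at (4,3), heading right
[3] after face(S): at (4,3), heading down
no other 3-command option fits: unique.

move(1), move(1), face(S)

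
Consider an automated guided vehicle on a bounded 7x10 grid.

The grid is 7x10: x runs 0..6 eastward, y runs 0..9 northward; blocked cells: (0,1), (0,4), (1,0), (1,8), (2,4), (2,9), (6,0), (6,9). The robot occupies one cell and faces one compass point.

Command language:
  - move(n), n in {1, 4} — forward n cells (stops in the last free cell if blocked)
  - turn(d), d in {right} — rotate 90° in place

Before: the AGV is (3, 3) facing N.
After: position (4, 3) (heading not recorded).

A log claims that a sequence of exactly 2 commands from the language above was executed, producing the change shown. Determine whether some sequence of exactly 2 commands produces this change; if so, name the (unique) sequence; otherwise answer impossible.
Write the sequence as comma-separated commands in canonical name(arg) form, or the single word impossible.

key: running move(1) before turn(right) would end elsewhere — order is forced
initial: (3, 3) facing N
step 1 (turn(right)): (3, 3) facing E
step 2 (move(1)): (4, 3) facing E
no rival 2-sequence matches.

turn(right), move(1)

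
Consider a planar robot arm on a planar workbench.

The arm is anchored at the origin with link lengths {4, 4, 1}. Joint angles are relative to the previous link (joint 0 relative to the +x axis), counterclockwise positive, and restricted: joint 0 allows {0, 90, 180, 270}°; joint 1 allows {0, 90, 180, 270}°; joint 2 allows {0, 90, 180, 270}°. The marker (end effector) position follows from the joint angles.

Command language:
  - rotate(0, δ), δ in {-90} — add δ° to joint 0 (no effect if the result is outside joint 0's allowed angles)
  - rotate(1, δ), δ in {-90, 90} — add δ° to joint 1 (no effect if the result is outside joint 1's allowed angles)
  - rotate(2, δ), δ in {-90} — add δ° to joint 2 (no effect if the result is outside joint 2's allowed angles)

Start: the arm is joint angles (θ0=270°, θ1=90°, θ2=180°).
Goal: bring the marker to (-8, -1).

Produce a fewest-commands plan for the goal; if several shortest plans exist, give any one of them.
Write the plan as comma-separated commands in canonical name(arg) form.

from: joint angles (θ0=270°, θ1=90°, θ2=180°)
1. rotate(1, -90) → joint angles (θ0=270°, θ1=0°, θ2=180°)
2. rotate(0, -90) → joint angles (θ0=180°, θ1=0°, θ2=180°)
3. rotate(2, -90) → joint angles (θ0=180°, θ1=0°, θ2=90°)
shorter routes all fall short; 3 is best.

rotate(1, -90), rotate(0, -90), rotate(2, -90)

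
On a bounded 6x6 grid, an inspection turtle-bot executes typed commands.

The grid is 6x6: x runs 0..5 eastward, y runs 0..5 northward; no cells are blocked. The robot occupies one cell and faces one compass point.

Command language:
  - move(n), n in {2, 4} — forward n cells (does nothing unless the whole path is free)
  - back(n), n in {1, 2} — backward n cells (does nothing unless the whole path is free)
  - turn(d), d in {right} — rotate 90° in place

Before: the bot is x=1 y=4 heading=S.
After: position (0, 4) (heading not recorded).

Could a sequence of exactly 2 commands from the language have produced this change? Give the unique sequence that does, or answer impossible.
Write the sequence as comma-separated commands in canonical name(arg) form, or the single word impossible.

impossible

every 2-command combo misses the target.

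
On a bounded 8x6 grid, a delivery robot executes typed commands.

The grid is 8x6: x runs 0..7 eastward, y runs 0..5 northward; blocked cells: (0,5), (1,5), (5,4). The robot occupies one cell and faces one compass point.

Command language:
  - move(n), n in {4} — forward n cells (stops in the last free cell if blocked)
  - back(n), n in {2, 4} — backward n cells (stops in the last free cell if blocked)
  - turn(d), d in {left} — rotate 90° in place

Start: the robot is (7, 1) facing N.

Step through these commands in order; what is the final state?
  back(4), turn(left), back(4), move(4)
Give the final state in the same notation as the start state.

t0: (7, 1) facing N
1. back(4) → (7, 0) facing N
2. turn(left) → (7, 0) facing W
3. back(4) → (7, 0) facing W
4. move(4) → (3, 0) facing W

(3, 0) facing W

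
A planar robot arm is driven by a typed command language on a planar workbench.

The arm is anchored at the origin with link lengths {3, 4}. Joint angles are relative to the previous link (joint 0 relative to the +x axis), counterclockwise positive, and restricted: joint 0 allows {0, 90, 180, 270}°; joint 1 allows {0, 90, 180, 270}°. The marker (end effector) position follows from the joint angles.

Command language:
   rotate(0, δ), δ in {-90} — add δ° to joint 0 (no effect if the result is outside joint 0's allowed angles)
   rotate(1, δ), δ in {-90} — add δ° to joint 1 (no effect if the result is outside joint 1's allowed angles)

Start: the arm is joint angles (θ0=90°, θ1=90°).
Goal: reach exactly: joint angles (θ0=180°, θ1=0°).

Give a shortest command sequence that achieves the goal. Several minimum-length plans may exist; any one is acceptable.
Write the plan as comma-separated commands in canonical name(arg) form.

from: joint angles (θ0=90°, θ1=90°)
[1] after rotate(0, -90): joint angles (θ0=0°, θ1=90°)
[2] after rotate(0, -90): joint angles (θ0=270°, θ1=90°)
[3] after rotate(0, -90): joint angles (θ0=180°, θ1=90°)
[4] after rotate(1, -90): joint angles (θ0=180°, θ1=0°)
minimal: 4 command(s), checked below 4.

rotate(0, -90), rotate(0, -90), rotate(0, -90), rotate(1, -90)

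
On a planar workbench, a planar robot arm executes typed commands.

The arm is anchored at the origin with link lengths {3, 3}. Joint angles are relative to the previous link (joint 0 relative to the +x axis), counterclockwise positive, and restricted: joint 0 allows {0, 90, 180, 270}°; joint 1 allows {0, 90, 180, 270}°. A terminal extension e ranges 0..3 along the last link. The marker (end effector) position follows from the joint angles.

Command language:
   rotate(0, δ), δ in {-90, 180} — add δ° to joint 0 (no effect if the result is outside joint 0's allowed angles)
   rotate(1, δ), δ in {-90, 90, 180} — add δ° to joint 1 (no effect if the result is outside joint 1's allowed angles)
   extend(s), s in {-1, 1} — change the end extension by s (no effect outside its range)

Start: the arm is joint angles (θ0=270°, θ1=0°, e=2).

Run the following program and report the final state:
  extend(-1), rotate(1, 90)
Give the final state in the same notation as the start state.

joint angles (θ0=270°, θ1=90°, e=1)

begin: joint angles (θ0=270°, θ1=0°, e=2)
1. extend(-1) → joint angles (θ0=270°, θ1=0°, e=1)
2. rotate(1, 90) → joint angles (θ0=270°, θ1=90°, e=1)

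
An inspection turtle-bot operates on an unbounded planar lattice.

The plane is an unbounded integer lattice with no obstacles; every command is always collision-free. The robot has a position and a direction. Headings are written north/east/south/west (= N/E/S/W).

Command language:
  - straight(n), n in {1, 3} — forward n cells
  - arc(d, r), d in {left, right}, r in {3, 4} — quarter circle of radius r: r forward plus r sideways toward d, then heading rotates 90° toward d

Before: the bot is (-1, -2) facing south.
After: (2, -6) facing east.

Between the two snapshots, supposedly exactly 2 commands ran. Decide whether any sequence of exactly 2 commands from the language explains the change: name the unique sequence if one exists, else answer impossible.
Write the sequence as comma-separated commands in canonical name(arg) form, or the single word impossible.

straight(1), arc(left, 3)

key: cell and facing (now E) both changed — the 2 commands mix motion and turning
from: (-1, -2) facing south
[1] after straight(1): (-1, -3) facing south
[2] after arc(left, 3): (2, -6) facing east
uniquely the one of 36 2-step routes that fits.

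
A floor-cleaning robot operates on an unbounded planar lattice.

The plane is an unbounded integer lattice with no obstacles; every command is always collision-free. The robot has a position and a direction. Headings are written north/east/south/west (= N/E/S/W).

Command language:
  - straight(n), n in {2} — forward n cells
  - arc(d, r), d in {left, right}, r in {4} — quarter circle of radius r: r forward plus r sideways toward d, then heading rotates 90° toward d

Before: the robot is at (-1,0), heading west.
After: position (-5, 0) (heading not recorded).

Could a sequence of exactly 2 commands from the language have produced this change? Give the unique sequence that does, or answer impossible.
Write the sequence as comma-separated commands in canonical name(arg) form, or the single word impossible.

from: at (-1,0), heading west
1. straight(2) → at (-3,0), heading west
2. straight(2) → at (-5,0), heading west
no rival 2-sequence matches.

straight(2), straight(2)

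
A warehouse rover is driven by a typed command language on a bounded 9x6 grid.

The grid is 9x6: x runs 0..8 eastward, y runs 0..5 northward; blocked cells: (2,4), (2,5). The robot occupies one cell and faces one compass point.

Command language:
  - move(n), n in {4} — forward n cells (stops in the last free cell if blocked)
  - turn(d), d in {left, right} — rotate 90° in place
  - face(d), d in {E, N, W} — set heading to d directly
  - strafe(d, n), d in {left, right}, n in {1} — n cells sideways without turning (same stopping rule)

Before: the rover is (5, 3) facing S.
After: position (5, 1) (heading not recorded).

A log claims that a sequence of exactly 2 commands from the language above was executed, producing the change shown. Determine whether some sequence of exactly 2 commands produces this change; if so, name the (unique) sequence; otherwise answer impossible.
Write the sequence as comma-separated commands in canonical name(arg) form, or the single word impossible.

all 64 sequences checked — none match.

impossible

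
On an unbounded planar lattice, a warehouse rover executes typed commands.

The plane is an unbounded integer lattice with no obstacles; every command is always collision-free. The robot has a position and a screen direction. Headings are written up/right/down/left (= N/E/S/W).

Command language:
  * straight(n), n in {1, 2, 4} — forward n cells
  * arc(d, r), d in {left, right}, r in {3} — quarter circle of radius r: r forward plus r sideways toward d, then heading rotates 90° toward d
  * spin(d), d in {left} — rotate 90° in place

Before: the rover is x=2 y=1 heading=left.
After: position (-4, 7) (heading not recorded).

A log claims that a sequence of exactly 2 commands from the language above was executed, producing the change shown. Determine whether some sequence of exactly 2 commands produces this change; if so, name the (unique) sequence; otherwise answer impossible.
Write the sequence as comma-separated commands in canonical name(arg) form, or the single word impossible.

key: running arc(left, 3) before arc(right, 3) would end elsewhere — order is forced
begin: x=2 y=1 heading=left
t=1 arc(right, 3) ⇒ x=-1 y=4 heading=up
t=2 arc(left, 3) ⇒ x=-4 y=7 heading=left
no rival 2-sequence matches.

arc(right, 3), arc(left, 3)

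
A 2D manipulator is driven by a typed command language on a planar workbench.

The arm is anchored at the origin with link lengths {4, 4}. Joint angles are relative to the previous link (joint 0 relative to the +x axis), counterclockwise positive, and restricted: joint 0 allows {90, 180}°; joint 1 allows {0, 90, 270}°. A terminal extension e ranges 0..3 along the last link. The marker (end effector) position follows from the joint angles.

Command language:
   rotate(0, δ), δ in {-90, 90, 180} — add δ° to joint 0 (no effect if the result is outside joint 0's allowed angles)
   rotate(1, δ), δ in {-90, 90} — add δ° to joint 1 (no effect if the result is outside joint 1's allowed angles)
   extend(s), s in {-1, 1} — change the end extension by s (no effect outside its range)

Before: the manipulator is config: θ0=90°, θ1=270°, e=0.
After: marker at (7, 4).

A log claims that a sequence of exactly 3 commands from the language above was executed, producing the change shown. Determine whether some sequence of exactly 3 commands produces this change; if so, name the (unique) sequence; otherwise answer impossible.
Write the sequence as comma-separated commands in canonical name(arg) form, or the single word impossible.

t0: config: θ0=90°, θ1=270°, e=0
1. extend(1) → config: θ0=90°, θ1=270°, e=1
2. extend(1) → config: θ0=90°, θ1=270°, e=2
3. extend(1) → config: θ0=90°, θ1=270°, e=3
all 343 alternatives checked — unique.

extend(1), extend(1), extend(1)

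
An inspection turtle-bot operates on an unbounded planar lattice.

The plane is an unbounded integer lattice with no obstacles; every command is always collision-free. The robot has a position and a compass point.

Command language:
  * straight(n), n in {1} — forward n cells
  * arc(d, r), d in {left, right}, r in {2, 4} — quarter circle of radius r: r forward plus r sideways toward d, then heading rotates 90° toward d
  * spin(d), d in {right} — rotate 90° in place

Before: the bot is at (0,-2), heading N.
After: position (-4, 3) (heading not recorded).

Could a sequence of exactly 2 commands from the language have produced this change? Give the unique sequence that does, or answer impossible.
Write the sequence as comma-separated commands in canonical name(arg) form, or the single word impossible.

key: order matters: swapping straight(1) and arc(left, 4) lands elsewhere
initial: at (0,-2), heading N
1. straight(1) → at (0,-1), heading N
2. arc(left, 4) → at (-4,3), heading W
no rival 2-sequence matches.

straight(1), arc(left, 4)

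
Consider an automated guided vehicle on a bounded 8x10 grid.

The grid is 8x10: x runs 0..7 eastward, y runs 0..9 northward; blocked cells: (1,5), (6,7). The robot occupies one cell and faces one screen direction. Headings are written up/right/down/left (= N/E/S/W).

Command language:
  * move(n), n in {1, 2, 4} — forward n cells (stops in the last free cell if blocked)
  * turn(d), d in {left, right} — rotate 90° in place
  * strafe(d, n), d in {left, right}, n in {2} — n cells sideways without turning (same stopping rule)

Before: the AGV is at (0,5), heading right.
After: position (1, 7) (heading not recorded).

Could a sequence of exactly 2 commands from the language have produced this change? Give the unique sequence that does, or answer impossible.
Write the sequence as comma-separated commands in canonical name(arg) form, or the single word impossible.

key: order matters: swapping strafe(left, 2) and move(1) lands elsewhere
from: at (0,5), heading right
step 1 (strafe(left, 2)): at (0,7), heading right
step 2 (move(1)): at (1,7), heading right
uniquely the one of 49 2-step routes that fits.

strafe(left, 2), move(1)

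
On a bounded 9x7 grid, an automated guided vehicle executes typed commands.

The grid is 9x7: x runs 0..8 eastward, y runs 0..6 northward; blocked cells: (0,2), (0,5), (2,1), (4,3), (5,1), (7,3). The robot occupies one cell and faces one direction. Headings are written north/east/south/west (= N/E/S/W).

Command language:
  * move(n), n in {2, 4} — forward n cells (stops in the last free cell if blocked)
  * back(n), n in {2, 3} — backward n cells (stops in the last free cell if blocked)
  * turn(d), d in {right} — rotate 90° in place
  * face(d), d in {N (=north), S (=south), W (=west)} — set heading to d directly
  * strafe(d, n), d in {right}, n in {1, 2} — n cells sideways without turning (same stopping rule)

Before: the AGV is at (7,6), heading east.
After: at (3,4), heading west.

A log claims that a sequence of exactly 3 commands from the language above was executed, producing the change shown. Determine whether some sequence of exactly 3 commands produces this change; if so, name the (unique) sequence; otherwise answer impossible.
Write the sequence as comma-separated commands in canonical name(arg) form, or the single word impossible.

strafe(right, 2), face(W), move(4)

key: position moved to (3,4) AND the heading swung to W — translation plus rotation needed
initial: at (7,6), heading east
1. strafe(right, 2) → at (7,4), heading east
2. face(W) → at (7,4), heading west
3. move(4) → at (3,4), heading west
no other 3-command option fits: unique.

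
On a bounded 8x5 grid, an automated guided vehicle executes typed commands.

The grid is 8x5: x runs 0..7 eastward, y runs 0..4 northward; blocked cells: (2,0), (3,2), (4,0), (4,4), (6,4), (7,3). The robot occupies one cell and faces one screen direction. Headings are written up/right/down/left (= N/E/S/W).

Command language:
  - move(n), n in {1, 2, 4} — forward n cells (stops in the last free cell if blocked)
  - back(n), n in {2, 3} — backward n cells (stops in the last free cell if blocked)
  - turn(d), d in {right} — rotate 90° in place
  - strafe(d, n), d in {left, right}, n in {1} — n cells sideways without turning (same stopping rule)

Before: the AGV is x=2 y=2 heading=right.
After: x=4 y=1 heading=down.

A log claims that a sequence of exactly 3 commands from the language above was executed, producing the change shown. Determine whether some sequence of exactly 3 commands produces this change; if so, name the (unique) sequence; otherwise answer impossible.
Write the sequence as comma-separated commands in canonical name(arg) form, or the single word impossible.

key: running turn(right) before strafe(right, 1) would end elsewhere — order is forced
initial: x=2 y=2 heading=right
t=1 strafe(right, 1) ⇒ x=2 y=1 heading=right
t=2 move(2) ⇒ x=4 y=1 heading=right
t=3 turn(right) ⇒ x=4 y=1 heading=down
no other 3-command option fits: unique.

strafe(right, 1), move(2), turn(right)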